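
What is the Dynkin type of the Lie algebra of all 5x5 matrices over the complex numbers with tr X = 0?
This is sl(5), which has dimension 5^2 - 1 = 24 and rank 5 - 1 = 4 (a Cartan subalgebra is the diagonal traceless matrices). In the classification of classical Lie algebras, the special linear algebra sl(n+1) has type A_n; here n = 4, so the Dynkin diagram is a chain of 4 nodes with single edges (A_4). Hence the type is A_4.

A4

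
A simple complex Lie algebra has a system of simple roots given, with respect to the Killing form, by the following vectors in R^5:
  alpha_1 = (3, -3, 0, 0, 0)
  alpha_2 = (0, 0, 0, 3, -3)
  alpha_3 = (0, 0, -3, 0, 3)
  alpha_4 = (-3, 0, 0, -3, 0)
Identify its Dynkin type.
A_4

Compute the Cartan integers a_ij = 2(alpha_i, alpha_j)/(alpha_j, alpha_j); the resulting 4x4 Cartan matrix is
[[2, 0, 0, -1], [0, 2, -1, -1], [0, -1, 2, 0], [-1, -1, 0, 2]].
All simple roots have the same length, so the diagram is simply laced. The associated Dynkin diagram is a chain of 4 nodes with single edges (A_4), so the type is A_4 (the algebra sl(5)).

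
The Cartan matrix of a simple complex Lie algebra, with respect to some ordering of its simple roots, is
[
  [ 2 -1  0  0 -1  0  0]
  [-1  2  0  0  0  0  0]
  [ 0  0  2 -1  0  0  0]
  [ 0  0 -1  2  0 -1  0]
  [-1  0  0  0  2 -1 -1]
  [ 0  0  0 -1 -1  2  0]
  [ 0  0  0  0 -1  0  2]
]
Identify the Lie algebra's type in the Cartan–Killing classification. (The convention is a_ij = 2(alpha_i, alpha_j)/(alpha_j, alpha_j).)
E_7

The matrix has rank 7 with 2's on the diagonal. Reading the off-diagonal entries as Dynkin edges (a single edge where a_ij = a_ji = -1; a double or triple edge where a_ij * a_ji = 2 or 3), the diagram is a chain of 6 nodes with one extra node attached to the third node from one end (E_7). One simple-root ordering that puts it in standard form is (alpha_2, alpha_7, alpha_1, alpha_5, alpha_6, alpha_4, alpha_3). So the algebra is type E_7.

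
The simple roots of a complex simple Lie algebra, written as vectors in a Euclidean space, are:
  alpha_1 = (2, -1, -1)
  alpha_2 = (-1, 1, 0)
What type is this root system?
Compute the Cartan integers a_ij = 2(alpha_i, alpha_j)/(alpha_j, alpha_j); the resulting 2x2 Cartan matrix is
[[2, -3], [-1, 2]].
The roots have two lengths (squared-length ratio 3:1); the short ones are alpha_{2}. The associated Dynkin diagram is two nodes joined by a triple edge (G_2), so the type is G_2.

type G_2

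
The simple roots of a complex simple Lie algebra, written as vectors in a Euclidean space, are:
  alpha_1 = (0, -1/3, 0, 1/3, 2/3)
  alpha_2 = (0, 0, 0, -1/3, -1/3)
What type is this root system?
Compute the Cartan integers a_ij = 2(alpha_i, alpha_j)/(alpha_j, alpha_j); the resulting 2x2 Cartan matrix is
[[2, -3], [-1, 2]].
The roots have two lengths (squared-length ratio 3:1); the short ones are alpha_{2}. The associated Dynkin diagram is two nodes joined by a triple edge (G_2), so the type is G_2.

type G_2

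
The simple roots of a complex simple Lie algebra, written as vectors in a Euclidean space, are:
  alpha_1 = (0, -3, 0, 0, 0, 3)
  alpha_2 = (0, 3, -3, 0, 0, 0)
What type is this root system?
A_2 (sl(3))

Compute the Cartan integers a_ij = 2(alpha_i, alpha_j)/(alpha_j, alpha_j); the resulting 2x2 Cartan matrix is
[[2, -1], [-1, 2]].
All simple roots have the same length, so the diagram is simply laced. The associated Dynkin diagram is a chain of 2 nodes with single edges (A_2), so the type is A_2 (the algebra sl(3)).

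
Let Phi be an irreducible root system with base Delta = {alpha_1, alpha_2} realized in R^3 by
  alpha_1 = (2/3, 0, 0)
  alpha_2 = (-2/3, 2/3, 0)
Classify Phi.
Compute the Cartan integers a_ij = 2(alpha_i, alpha_j)/(alpha_j, alpha_j); the resulting 2x2 Cartan matrix is
[[2, -1], [-2, 2]].
The roots have two lengths (squared-length ratio 2:1); the short ones are alpha_{1}. The associated Dynkin diagram is a chain of 2 nodes with a double edge at one end; the terminal node there is the unique short simple root (B_2), so the type is B_2 (the algebra so(5)).

B_2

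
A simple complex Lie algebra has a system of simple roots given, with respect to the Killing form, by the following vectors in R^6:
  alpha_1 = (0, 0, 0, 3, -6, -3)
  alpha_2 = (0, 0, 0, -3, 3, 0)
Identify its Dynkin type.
G2

Compute the Cartan integers a_ij = 2(alpha_i, alpha_j)/(alpha_j, alpha_j); the resulting 2x2 Cartan matrix is
[[2, -3], [-1, 2]].
The roots have two lengths (squared-length ratio 3:1); the short ones are alpha_{2}. The associated Dynkin diagram is two nodes joined by a triple edge (G_2), so the type is G_2.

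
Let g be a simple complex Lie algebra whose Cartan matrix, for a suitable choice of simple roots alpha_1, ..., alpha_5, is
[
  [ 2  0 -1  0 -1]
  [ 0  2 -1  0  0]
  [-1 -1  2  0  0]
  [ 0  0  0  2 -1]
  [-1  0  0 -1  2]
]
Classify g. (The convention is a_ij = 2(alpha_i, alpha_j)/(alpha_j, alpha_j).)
A_5 (sl(6))

The matrix has rank 5 with 2's on the diagonal. Reading the off-diagonal entries as Dynkin edges (a single edge where a_ij = a_ji = -1; a double or triple edge where a_ij * a_ji = 2 or 3), the diagram is a chain of 5 nodes with single edges (A_5). One simple-root ordering that puts it in standard form is (alpha_2, alpha_3, alpha_1, alpha_5, alpha_4). So the algebra is type A_5, i.e. sl(6).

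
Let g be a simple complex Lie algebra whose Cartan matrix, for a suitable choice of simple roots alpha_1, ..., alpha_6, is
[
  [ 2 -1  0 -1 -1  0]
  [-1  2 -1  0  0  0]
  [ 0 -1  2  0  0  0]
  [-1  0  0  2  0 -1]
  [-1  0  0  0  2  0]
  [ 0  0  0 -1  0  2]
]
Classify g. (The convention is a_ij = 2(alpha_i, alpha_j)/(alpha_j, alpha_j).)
The matrix has rank 6 with 2's on the diagonal. Reading the off-diagonal entries as Dynkin edges (a single edge where a_ij = a_ji = -1; a double or triple edge where a_ij * a_ji = 2 or 3), the diagram is a chain of 5 nodes with one extra node attached to the third node from one end (E_6). One simple-root ordering that puts it in standard form is (alpha_3, alpha_5, alpha_2, alpha_1, alpha_4, alpha_6). So the algebra is type E_6.

E_6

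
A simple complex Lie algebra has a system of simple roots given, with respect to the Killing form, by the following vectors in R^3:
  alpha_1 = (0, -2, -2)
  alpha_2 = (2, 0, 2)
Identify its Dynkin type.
Compute the Cartan integers a_ij = 2(alpha_i, alpha_j)/(alpha_j, alpha_j); the resulting 2x2 Cartan matrix is
[[2, -1], [-1, 2]].
All simple roots have the same length, so the diagram is simply laced. The associated Dynkin diagram is a chain of 2 nodes with single edges (A_2), so the type is A_2 (the algebra sl(3)).

A_2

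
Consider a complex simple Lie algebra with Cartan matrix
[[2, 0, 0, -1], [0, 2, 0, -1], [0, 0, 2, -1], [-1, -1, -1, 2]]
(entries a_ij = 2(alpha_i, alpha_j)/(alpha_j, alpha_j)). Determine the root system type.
D_4

The matrix has rank 4 with 2's on the diagonal. Reading the off-diagonal entries as Dynkin edges (a single edge where a_ij = a_ji = -1; a double or triple edge where a_ij * a_ji = 2 or 3), the diagram is a chain of 2 nodes with a fork of two nodes at one end (D_4). One simple-root ordering that puts it in standard form is (alpha_2, alpha_4, alpha_1, alpha_3). So the algebra is type D_4, i.e. so(8).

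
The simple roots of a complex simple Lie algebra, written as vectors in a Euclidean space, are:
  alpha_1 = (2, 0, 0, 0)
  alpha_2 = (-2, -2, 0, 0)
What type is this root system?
B_2 (so(5))

Compute the Cartan integers a_ij = 2(alpha_i, alpha_j)/(alpha_j, alpha_j); the resulting 2x2 Cartan matrix is
[[2, -1], [-2, 2]].
The roots have two lengths (squared-length ratio 2:1); the short ones are alpha_{1}. The associated Dynkin diagram is a chain of 2 nodes with a double edge at one end; the terminal node there is the unique short simple root (B_2), so the type is B_2 (the algebra so(5)).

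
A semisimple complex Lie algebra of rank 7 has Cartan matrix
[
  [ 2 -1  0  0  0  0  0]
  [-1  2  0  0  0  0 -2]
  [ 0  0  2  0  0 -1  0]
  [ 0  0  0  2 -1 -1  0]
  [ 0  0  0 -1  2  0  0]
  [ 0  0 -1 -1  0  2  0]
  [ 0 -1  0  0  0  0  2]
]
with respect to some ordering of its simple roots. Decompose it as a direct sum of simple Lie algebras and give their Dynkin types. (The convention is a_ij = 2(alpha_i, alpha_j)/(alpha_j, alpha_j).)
A_4 + B_3

The diagram associated to this matrix has two connected components: the simple roots {alpha_3, alpha_4, alpha_5, alpha_6} form a chain of 4 nodes with single edges (A_4), and {alpha_1, alpha_2, alpha_7} form a chain of 3 nodes with a double edge at one end; the terminal node there is the unique short simple root (B_3). A semisimple Lie algebra decomposes uniquely as the direct sum of simple ideals, one per connected component of its Dynkin diagram, so g ≅ A_4 ⊕ B_3 (dimension 24 + 21 = 45).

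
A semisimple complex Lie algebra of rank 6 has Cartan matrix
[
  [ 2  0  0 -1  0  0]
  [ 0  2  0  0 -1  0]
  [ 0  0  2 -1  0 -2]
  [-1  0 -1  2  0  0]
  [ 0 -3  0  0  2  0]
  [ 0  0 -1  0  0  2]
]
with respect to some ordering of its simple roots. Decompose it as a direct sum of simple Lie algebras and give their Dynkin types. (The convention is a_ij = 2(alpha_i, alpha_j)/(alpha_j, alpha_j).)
B_4 (so(9)) + G_2

The diagram associated to this matrix has two connected components: the simple roots {alpha_1, alpha_3, alpha_4, alpha_6} form a chain of 4 nodes with a double edge at one end; the terminal node there is the unique short simple root (B_4), and {alpha_2, alpha_5} form two nodes joined by a triple edge (G_2). A semisimple Lie algebra decomposes uniquely as the direct sum of simple ideals, one per connected component of its Dynkin diagram, so g ≅ B_4 ⊕ G_2 (dimension 36 + 14 = 50).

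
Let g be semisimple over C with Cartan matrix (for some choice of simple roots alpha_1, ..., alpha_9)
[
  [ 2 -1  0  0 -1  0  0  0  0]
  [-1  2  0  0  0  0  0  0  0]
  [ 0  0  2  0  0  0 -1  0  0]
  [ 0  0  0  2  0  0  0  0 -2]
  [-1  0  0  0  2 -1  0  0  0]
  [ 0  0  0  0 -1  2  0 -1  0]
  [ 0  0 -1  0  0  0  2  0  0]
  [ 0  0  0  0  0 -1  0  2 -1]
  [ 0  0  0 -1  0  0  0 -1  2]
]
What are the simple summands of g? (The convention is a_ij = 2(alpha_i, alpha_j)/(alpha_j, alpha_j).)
The diagram associated to this matrix has two connected components: the simple roots {alpha_3, alpha_7} form a chain of 2 nodes with single edges (A_2), and {alpha_1, alpha_2, alpha_4, alpha_5, alpha_6, alpha_8, alpha_9} form a chain of 7 nodes with a double edge at one end; the terminal node there is the unique long simple root (C_7). A semisimple Lie algebra decomposes uniquely as the direct sum of simple ideals, one per connected component of its Dynkin diagram, so g ≅ A_2 ⊕ C_7 (dimension 8 + 105 = 113).

A_2 + C_7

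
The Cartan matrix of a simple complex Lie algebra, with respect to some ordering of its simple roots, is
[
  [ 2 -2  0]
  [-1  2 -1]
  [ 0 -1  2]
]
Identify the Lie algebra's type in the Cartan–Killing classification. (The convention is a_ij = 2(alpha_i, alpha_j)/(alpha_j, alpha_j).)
The matrix has rank 3 with 2's on the diagonal. Reading the off-diagonal entries as Dynkin edges (a single edge where a_ij = a_ji = -1; a double or triple edge where a_ij * a_ji = 2 or 3), the diagram is a chain of 3 nodes with a double edge at one end; the terminal node there is the unique long simple root (C_3). One simple-root ordering that puts it in standard form is (alpha_3, alpha_2, alpha_1). So the algebra is type C_3, i.e. sp(6).

C3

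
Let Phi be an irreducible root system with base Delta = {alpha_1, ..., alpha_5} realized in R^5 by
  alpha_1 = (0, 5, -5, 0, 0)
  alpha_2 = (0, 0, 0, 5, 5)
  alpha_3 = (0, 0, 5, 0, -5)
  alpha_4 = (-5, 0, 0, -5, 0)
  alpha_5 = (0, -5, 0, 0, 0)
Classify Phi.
B_5 (so(11))

Compute the Cartan integers a_ij = 2(alpha_i, alpha_j)/(alpha_j, alpha_j); the resulting 5x5 Cartan matrix is
[[2, 0, -1, 0, -2], [0, 2, -1, -1, 0], [-1, -1, 2, 0, 0], [0, -1, 0, 2, 0], [-1, 0, 0, 0, 2]].
The roots have two lengths (squared-length ratio 2:1); the short ones are alpha_{5}. The associated Dynkin diagram is a chain of 5 nodes with a double edge at one end; the terminal node there is the unique short simple root (B_5), so the type is B_5 (the algebra so(11)).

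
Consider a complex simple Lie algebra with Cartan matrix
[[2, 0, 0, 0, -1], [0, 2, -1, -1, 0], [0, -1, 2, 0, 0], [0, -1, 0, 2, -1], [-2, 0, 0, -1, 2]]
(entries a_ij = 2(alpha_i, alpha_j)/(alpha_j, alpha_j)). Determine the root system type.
type B_5

The matrix has rank 5 with 2's on the diagonal. Reading the off-diagonal entries as Dynkin edges (a single edge where a_ij = a_ji = -1; a double or triple edge where a_ij * a_ji = 2 or 3), the diagram is a chain of 5 nodes with a double edge at one end; the terminal node there is the unique short simple root (B_5). One simple-root ordering that puts it in standard form is (alpha_3, alpha_2, alpha_4, alpha_5, alpha_1). So the algebra is type B_5, i.e. so(11).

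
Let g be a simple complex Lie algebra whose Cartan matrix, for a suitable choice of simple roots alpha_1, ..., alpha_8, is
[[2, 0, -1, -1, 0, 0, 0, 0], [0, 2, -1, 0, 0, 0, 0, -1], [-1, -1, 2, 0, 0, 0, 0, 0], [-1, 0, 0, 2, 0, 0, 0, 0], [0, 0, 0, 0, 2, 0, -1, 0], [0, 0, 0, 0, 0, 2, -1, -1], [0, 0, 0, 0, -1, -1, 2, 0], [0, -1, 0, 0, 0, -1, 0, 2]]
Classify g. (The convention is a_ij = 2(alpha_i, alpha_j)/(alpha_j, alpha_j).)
The matrix has rank 8 with 2's on the diagonal. Reading the off-diagonal entries as Dynkin edges (a single edge where a_ij = a_ji = -1; a double or triple edge where a_ij * a_ji = 2 or 3), the diagram is a chain of 8 nodes with single edges (A_8). One simple-root ordering that puts it in standard form is (alpha_4, alpha_1, alpha_3, alpha_2, alpha_8, alpha_6, alpha_7, alpha_5). So the algebra is type A_8, i.e. sl(9).

A_8 (sl(9))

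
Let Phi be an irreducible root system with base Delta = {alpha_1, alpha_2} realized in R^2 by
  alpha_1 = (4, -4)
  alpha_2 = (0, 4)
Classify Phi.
Compute the Cartan integers a_ij = 2(alpha_i, alpha_j)/(alpha_j, alpha_j); the resulting 2x2 Cartan matrix is
[[2, -2], [-1, 2]].
The roots have two lengths (squared-length ratio 2:1); the short ones are alpha_{2}. The associated Dynkin diagram is a chain of 2 nodes with a double edge at one end; the terminal node there is the unique short simple root (B_2), so the type is B_2 (the algebra so(5)).

B2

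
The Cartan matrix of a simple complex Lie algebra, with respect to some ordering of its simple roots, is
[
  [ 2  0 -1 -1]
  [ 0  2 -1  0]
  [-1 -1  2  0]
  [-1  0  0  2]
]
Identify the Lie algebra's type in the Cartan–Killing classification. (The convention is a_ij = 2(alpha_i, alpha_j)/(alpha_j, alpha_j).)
A_4 (sl(5))

The matrix has rank 4 with 2's on the diagonal. Reading the off-diagonal entries as Dynkin edges (a single edge where a_ij = a_ji = -1; a double or triple edge where a_ij * a_ji = 2 or 3), the diagram is a chain of 4 nodes with single edges (A_4). One simple-root ordering that puts it in standard form is (alpha_2, alpha_3, alpha_1, alpha_4). So the algebra is type A_4, i.e. sl(5).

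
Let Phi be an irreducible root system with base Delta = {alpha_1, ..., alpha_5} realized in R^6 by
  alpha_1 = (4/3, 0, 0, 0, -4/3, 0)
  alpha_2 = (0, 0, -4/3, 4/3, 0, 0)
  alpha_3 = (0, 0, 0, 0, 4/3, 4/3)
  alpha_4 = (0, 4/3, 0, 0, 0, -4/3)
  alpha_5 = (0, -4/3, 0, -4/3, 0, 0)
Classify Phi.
A5

Compute the Cartan integers a_ij = 2(alpha_i, alpha_j)/(alpha_j, alpha_j); the resulting 5x5 Cartan matrix is
[[2, 0, -1, 0, 0], [0, 2, 0, 0, -1], [-1, 0, 2, -1, 0], [0, 0, -1, 2, -1], [0, -1, 0, -1, 2]].
All simple roots have the same length, so the diagram is simply laced. The associated Dynkin diagram is a chain of 5 nodes with single edges (A_5), so the type is A_5 (the algebra sl(6)).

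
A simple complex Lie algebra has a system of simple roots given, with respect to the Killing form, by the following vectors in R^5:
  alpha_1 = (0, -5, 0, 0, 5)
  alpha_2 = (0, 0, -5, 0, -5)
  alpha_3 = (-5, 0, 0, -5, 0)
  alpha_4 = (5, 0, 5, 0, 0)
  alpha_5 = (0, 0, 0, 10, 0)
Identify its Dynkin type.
C_5

Compute the Cartan integers a_ij = 2(alpha_i, alpha_j)/(alpha_j, alpha_j); the resulting 5x5 Cartan matrix is
[[2, -1, 0, 0, 0], [-1, 2, 0, -1, 0], [0, 0, 2, -1, -1], [0, -1, -1, 2, 0], [0, 0, -2, 0, 2]].
The roots have two lengths (squared-length ratio 2:1); the short ones are alpha_{1,2,3,4}. The associated Dynkin diagram is a chain of 5 nodes with a double edge at one end; the terminal node there is the unique long simple root (C_5), so the type is C_5 (the algebra sp(10)).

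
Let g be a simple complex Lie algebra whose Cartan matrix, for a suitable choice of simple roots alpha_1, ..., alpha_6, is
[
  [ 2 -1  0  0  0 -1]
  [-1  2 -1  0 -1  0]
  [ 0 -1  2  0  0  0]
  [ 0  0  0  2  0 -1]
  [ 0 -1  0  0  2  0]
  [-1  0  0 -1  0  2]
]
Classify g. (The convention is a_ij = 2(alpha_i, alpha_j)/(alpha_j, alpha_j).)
The matrix has rank 6 with 2's on the diagonal. Reading the off-diagonal entries as Dynkin edges (a single edge where a_ij = a_ji = -1; a double or triple edge where a_ij * a_ji = 2 or 3), the diagram is a chain of 4 nodes with a fork of two nodes at one end (D_6). One simple-root ordering that puts it in standard form is (alpha_4, alpha_6, alpha_1, alpha_2, alpha_5, alpha_3). So the algebra is type D_6, i.e. so(12).

type D_6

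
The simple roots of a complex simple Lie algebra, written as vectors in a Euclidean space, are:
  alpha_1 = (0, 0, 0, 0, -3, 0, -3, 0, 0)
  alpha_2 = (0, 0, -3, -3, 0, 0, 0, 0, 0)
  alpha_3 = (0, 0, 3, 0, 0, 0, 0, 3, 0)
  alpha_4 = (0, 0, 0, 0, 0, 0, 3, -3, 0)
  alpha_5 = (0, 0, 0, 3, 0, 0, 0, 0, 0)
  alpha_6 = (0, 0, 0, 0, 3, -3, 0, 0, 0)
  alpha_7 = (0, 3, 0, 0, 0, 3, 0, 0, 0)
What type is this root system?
Compute the Cartan integers a_ij = 2(alpha_i, alpha_j)/(alpha_j, alpha_j); the resulting 7x7 Cartan matrix is
[[2, 0, 0, -1, 0, -1, 0], [0, 2, -1, 0, -2, 0, 0], [0, -1, 2, -1, 0, 0, 0], [-1, 0, -1, 2, 0, 0, 0], [0, -1, 0, 0, 2, 0, 0], [-1, 0, 0, 0, 0, 2, -1], [0, 0, 0, 0, 0, -1, 2]].
The roots have two lengths (squared-length ratio 2:1); the short ones are alpha_{5}. The associated Dynkin diagram is a chain of 7 nodes with a double edge at one end; the terminal node there is the unique short simple root (B_7), so the type is B_7 (the algebra so(15)).

B_7 (so(15))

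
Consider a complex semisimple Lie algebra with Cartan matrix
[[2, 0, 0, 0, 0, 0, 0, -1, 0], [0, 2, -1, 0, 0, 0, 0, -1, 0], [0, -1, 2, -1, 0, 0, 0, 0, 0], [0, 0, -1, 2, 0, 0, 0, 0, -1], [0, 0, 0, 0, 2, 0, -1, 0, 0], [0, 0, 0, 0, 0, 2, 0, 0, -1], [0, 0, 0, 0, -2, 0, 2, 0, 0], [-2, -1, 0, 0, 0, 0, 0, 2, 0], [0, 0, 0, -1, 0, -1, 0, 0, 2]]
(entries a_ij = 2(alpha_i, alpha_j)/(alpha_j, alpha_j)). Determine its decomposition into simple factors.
B2 ⊕ B7

The diagram associated to this matrix has two connected components: the simple roots {alpha_5, alpha_7} form a chain of 2 nodes with a double edge at one end; the terminal node there is the unique short simple root (B_2), and {alpha_1, alpha_2, alpha_3, alpha_4, alpha_6, alpha_8, alpha_9} form a chain of 7 nodes with a double edge at one end; the terminal node there is the unique short simple root (B_7). A semisimple Lie algebra decomposes uniquely as the direct sum of simple ideals, one per connected component of its Dynkin diagram, so g ≅ B_2 ⊕ B_7 (dimension 10 + 105 = 115).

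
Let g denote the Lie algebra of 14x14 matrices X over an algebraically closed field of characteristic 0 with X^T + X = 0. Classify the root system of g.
This is so(14) with 14 even, which has dimension 14(14-1)/2 = 91 and rank 14/2 = 7. In the classification of classical Lie algebras, the orthogonal algebra so(2n) in an even number of variables has type D_n; here n = 7, so the Dynkin diagram is a chain of 5 nodes with a fork of two nodes at one end (D_7). Hence the type is D_7.

D_7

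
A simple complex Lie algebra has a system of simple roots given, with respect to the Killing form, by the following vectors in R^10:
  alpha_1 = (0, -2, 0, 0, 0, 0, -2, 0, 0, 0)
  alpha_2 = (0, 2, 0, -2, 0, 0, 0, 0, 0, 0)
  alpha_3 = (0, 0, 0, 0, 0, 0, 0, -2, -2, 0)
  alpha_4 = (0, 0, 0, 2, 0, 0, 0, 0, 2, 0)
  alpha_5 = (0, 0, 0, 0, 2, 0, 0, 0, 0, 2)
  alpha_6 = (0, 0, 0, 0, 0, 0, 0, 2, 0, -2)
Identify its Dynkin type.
type A_6

Compute the Cartan integers a_ij = 2(alpha_i, alpha_j)/(alpha_j, alpha_j); the resulting 6x6 Cartan matrix is
[[2, -1, 0, 0, 0, 0], [-1, 2, 0, -1, 0, 0], [0, 0, 2, -1, 0, -1], [0, -1, -1, 2, 0, 0], [0, 0, 0, 0, 2, -1], [0, 0, -1, 0, -1, 2]].
All simple roots have the same length, so the diagram is simply laced. The associated Dynkin diagram is a chain of 6 nodes with single edges (A_6), so the type is A_6 (the algebra sl(7)).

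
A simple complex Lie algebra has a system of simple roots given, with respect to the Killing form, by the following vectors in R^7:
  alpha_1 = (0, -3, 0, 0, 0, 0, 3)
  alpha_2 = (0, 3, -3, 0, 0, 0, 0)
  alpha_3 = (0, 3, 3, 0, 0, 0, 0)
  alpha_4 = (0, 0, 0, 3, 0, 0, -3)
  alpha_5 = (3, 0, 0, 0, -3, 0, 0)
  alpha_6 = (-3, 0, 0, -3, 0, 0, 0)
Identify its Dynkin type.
D6

Compute the Cartan integers a_ij = 2(alpha_i, alpha_j)/(alpha_j, alpha_j); the resulting 6x6 Cartan matrix is
[[2, -1, -1, -1, 0, 0], [-1, 2, 0, 0, 0, 0], [-1, 0, 2, 0, 0, 0], [-1, 0, 0, 2, 0, -1], [0, 0, 0, 0, 2, -1], [0, 0, 0, -1, -1, 2]].
All simple roots have the same length, so the diagram is simply laced. The associated Dynkin diagram is a chain of 4 nodes with a fork of two nodes at one end (D_6), so the type is D_6 (the algebra so(12)).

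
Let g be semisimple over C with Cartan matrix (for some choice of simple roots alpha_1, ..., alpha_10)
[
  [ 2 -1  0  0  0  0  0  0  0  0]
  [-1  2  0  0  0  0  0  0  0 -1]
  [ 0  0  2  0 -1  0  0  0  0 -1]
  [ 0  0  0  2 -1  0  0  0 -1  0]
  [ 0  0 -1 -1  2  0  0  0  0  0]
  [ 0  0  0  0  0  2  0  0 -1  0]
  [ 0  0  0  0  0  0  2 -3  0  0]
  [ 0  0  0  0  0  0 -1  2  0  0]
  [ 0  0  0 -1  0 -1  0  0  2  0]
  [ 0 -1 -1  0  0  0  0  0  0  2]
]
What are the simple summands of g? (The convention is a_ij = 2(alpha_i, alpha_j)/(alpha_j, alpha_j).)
The diagram associated to this matrix has two connected components: the simple roots {alpha_1, alpha_2, alpha_3, alpha_4, alpha_5, alpha_6, alpha_9, alpha_10} form a chain of 8 nodes with single edges (A_8), and {alpha_7, alpha_8} form two nodes joined by a triple edge (G_2). A semisimple Lie algebra decomposes uniquely as the direct sum of simple ideals, one per connected component of its Dynkin diagram, so g ≅ A_8 ⊕ G_2 (dimension 80 + 14 = 94).

type A_8 + type G_2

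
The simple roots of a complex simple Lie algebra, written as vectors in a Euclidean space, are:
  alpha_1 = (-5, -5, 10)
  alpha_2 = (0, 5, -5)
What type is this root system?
G2

Compute the Cartan integers a_ij = 2(alpha_i, alpha_j)/(alpha_j, alpha_j); the resulting 2x2 Cartan matrix is
[[2, -3], [-1, 2]].
The roots have two lengths (squared-length ratio 3:1); the short ones are alpha_{2}. The associated Dynkin diagram is two nodes joined by a triple edge (G_2), so the type is G_2.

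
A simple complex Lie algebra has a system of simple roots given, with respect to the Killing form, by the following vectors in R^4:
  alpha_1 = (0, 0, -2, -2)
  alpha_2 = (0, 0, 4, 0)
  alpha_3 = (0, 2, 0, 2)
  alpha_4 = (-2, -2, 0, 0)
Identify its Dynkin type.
C_4 (sp(8))

Compute the Cartan integers a_ij = 2(alpha_i, alpha_j)/(alpha_j, alpha_j); the resulting 4x4 Cartan matrix is
[[2, -1, -1, 0], [-2, 2, 0, 0], [-1, 0, 2, -1], [0, 0, -1, 2]].
The roots have two lengths (squared-length ratio 2:1); the short ones are alpha_{1,3,4}. The associated Dynkin diagram is a chain of 4 nodes with a double edge at one end; the terminal node there is the unique long simple root (C_4), so the type is C_4 (the algebra sp(8)).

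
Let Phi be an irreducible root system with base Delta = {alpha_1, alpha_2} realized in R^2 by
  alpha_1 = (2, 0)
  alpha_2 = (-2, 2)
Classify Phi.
B_2

Compute the Cartan integers a_ij = 2(alpha_i, alpha_j)/(alpha_j, alpha_j); the resulting 2x2 Cartan matrix is
[[2, -1], [-2, 2]].
The roots have two lengths (squared-length ratio 2:1); the short ones are alpha_{1}. The associated Dynkin diagram is a chain of 2 nodes with a double edge at one end; the terminal node there is the unique short simple root (B_2), so the type is B_2 (the algebra so(5)).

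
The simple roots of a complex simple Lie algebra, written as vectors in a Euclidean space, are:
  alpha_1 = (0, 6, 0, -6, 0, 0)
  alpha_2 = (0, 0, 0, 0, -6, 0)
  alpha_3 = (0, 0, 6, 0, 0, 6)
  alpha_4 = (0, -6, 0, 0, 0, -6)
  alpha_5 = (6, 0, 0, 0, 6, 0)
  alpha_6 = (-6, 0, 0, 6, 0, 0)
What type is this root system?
Compute the Cartan integers a_ij = 2(alpha_i, alpha_j)/(alpha_j, alpha_j); the resulting 6x6 Cartan matrix is
[[2, 0, 0, -1, 0, -1], [0, 2, 0, 0, -1, 0], [0, 0, 2, -1, 0, 0], [-1, 0, -1, 2, 0, 0], [0, -2, 0, 0, 2, -1], [-1, 0, 0, 0, -1, 2]].
The roots have two lengths (squared-length ratio 2:1); the short ones are alpha_{2}. The associated Dynkin diagram is a chain of 6 nodes with a double edge at one end; the terminal node there is the unique short simple root (B_6), so the type is B_6 (the algebra so(13)).

B_6 (so(13))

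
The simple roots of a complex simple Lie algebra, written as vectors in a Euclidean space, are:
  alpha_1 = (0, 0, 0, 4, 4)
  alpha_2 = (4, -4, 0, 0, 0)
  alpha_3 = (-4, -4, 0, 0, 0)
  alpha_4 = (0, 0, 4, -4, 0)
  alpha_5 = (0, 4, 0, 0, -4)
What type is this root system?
Compute the Cartan integers a_ij = 2(alpha_i, alpha_j)/(alpha_j, alpha_j); the resulting 5x5 Cartan matrix is
[[2, 0, 0, -1, -1], [0, 2, 0, 0, -1], [0, 0, 2, 0, -1], [-1, 0, 0, 2, 0], [-1, -1, -1, 0, 2]].
All simple roots have the same length, so the diagram is simply laced. The associated Dynkin diagram is a chain of 3 nodes with a fork of two nodes at one end (D_5), so the type is D_5 (the algebra so(10)).

D_5 (so(10))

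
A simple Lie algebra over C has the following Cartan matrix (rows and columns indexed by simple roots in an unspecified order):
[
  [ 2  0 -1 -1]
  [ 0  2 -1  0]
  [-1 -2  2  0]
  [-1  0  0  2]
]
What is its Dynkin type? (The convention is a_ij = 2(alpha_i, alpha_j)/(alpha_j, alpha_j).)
B_4 (so(9))

The matrix has rank 4 with 2's on the diagonal. Reading the off-diagonal entries as Dynkin edges (a single edge where a_ij = a_ji = -1; a double or triple edge where a_ij * a_ji = 2 or 3), the diagram is a chain of 4 nodes with a double edge at one end; the terminal node there is the unique short simple root (B_4). One simple-root ordering that puts it in standard form is (alpha_4, alpha_1, alpha_3, alpha_2). So the algebra is type B_4, i.e. so(9).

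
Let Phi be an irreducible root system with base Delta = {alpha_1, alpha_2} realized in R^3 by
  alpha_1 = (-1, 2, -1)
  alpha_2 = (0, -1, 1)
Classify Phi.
G2

Compute the Cartan integers a_ij = 2(alpha_i, alpha_j)/(alpha_j, alpha_j); the resulting 2x2 Cartan matrix is
[[2, -3], [-1, 2]].
The roots have two lengths (squared-length ratio 3:1); the short ones are alpha_{2}. The associated Dynkin diagram is two nodes joined by a triple edge (G_2), so the type is G_2.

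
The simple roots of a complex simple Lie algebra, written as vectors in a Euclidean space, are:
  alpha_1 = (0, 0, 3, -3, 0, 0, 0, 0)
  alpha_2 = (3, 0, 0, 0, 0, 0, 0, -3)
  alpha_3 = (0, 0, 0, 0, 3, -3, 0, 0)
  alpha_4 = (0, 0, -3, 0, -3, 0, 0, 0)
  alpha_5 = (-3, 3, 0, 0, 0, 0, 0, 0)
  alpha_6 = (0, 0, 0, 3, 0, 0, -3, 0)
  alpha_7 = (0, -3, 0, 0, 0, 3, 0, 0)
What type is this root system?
Compute the Cartan integers a_ij = 2(alpha_i, alpha_j)/(alpha_j, alpha_j); the resulting 7x7 Cartan matrix is
[[2, 0, 0, -1, 0, -1, 0], [0, 2, 0, 0, -1, 0, 0], [0, 0, 2, -1, 0, 0, -1], [-1, 0, -1, 2, 0, 0, 0], [0, -1, 0, 0, 2, 0, -1], [-1, 0, 0, 0, 0, 2, 0], [0, 0, -1, 0, -1, 0, 2]].
All simple roots have the same length, so the diagram is simply laced. The associated Dynkin diagram is a chain of 7 nodes with single edges (A_7), so the type is A_7 (the algebra sl(8)).

A7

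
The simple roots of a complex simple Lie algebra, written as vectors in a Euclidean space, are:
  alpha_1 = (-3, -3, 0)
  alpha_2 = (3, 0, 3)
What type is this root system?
Compute the Cartan integers a_ij = 2(alpha_i, alpha_j)/(alpha_j, alpha_j); the resulting 2x2 Cartan matrix is
[[2, -1], [-1, 2]].
All simple roots have the same length, so the diagram is simply laced. The associated Dynkin diagram is a chain of 2 nodes with single edges (A_2), so the type is A_2 (the algebra sl(3)).

type A_2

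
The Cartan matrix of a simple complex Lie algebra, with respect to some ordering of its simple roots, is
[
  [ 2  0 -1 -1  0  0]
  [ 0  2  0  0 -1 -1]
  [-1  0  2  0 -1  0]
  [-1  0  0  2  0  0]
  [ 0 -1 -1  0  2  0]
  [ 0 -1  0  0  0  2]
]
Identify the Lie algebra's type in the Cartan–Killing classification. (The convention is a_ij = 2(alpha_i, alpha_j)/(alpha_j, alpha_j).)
A6

The matrix has rank 6 with 2's on the diagonal. Reading the off-diagonal entries as Dynkin edges (a single edge where a_ij = a_ji = -1; a double or triple edge where a_ij * a_ji = 2 or 3), the diagram is a chain of 6 nodes with single edges (A_6). One simple-root ordering that puts it in standard form is (alpha_6, alpha_2, alpha_5, alpha_3, alpha_1, alpha_4). So the algebra is type A_6, i.e. sl(7).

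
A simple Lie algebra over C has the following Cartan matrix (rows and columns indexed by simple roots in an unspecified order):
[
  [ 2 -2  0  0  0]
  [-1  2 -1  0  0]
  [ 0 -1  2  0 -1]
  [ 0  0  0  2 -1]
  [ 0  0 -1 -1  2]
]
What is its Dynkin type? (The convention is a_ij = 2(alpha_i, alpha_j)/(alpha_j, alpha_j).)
C5

The matrix has rank 5 with 2's on the diagonal. Reading the off-diagonal entries as Dynkin edges (a single edge where a_ij = a_ji = -1; a double or triple edge where a_ij * a_ji = 2 or 3), the diagram is a chain of 5 nodes with a double edge at one end; the terminal node there is the unique long simple root (C_5). One simple-root ordering that puts it in standard form is (alpha_4, alpha_5, alpha_3, alpha_2, alpha_1). So the algebra is type C_5, i.e. sp(10).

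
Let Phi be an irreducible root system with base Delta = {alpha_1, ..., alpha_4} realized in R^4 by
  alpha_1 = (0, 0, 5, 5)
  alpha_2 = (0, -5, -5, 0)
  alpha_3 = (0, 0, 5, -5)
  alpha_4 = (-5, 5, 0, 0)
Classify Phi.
D4

Compute the Cartan integers a_ij = 2(alpha_i, alpha_j)/(alpha_j, alpha_j); the resulting 4x4 Cartan matrix is
[[2, -1, 0, 0], [-1, 2, -1, -1], [0, -1, 2, 0], [0, -1, 0, 2]].
All simple roots have the same length, so the diagram is simply laced. The associated Dynkin diagram is a chain of 2 nodes with a fork of two nodes at one end (D_4), so the type is D_4 (the algebra so(8)).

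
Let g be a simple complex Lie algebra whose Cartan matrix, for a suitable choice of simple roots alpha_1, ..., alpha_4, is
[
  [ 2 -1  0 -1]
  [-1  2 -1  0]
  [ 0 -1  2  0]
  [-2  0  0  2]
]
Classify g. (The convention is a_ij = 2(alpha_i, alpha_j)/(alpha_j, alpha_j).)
C_4 (sp(8))

The matrix has rank 4 with 2's on the diagonal. Reading the off-diagonal entries as Dynkin edges (a single edge where a_ij = a_ji = -1; a double or triple edge where a_ij * a_ji = 2 or 3), the diagram is a chain of 4 nodes with a double edge at one end; the terminal node there is the unique long simple root (C_4). One simple-root ordering that puts it in standard form is (alpha_3, alpha_2, alpha_1, alpha_4). So the algebra is type C_4, i.e. sp(8).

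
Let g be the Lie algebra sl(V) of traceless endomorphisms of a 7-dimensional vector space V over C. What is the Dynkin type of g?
This is sl(7), which has dimension 7^2 - 1 = 48 and rank 7 - 1 = 6 (a Cartan subalgebra is the diagonal traceless matrices). In the classification of classical Lie algebras, the special linear algebra sl(n+1) has type A_n; here n = 6, so the Dynkin diagram is a chain of 6 nodes with single edges (A_6). Hence the type is A_6.

A6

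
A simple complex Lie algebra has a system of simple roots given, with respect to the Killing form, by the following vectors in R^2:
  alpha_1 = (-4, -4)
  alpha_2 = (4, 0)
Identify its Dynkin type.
Compute the Cartan integers a_ij = 2(alpha_i, alpha_j)/(alpha_j, alpha_j); the resulting 2x2 Cartan matrix is
[[2, -2], [-1, 2]].
The roots have two lengths (squared-length ratio 2:1); the short ones are alpha_{2}. The associated Dynkin diagram is a chain of 2 nodes with a double edge at one end; the terminal node there is the unique short simple root (B_2), so the type is B_2 (the algebra so(5)).

B_2 (so(5))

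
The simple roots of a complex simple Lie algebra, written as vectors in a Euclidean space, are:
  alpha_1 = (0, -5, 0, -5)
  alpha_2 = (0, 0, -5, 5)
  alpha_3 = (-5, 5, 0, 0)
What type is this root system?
Compute the Cartan integers a_ij = 2(alpha_i, alpha_j)/(alpha_j, alpha_j); the resulting 3x3 Cartan matrix is
[[2, -1, -1], [-1, 2, 0], [-1, 0, 2]].
All simple roots have the same length, so the diagram is simply laced. The associated Dynkin diagram is a chain of 3 nodes with single edges (A_3), so the type is A_3 (the algebra sl(4)).

A_3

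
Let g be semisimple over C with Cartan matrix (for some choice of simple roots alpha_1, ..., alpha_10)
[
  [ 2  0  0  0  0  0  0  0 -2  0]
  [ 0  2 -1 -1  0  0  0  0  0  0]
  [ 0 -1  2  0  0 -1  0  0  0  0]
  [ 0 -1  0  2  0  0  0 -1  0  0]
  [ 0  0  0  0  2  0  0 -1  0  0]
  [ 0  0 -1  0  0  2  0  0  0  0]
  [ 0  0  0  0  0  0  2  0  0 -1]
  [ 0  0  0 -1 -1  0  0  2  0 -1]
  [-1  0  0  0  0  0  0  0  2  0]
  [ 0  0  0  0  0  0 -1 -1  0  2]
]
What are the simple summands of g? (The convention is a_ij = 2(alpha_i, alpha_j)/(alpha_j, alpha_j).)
B2 ⊕ E8

The diagram associated to this matrix has two connected components: the simple roots {alpha_1, alpha_9} form a chain of 2 nodes with a double edge at one end; the terminal node there is the unique short simple root (B_2), and {alpha_2, alpha_3, alpha_4, alpha_5, alpha_6, alpha_7, alpha_8, alpha_10} form a chain of 7 nodes with one extra node attached to the third node from one end (E_8). A semisimple Lie algebra decomposes uniquely as the direct sum of simple ideals, one per connected component of its Dynkin diagram, so g ≅ B_2 ⊕ E_8 (dimension 10 + 248 = 258).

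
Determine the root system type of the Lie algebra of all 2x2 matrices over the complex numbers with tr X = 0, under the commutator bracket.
A1

This is sl(2), which has dimension 2^2 - 1 = 3 and rank 2 - 1 = 1 (a Cartan subalgebra is the diagonal traceless matrices). In the classification of classical Lie algebras, the special linear algebra sl(n+1) has type A_n; here n = 1, so the Dynkin diagram is a chain of 1 nodes with single edges (A_1). Hence the type is A_1.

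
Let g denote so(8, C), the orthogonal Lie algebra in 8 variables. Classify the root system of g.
D_4

This is so(8) with 8 even, which has dimension 8(8-1)/2 = 28 and rank 8/2 = 4. In the classification of classical Lie algebras, the orthogonal algebra so(2n) in an even number of variables has type D_n; here n = 4, so the Dynkin diagram is a chain of 2 nodes with a fork of two nodes at one end (D_4). Hence the type is D_4.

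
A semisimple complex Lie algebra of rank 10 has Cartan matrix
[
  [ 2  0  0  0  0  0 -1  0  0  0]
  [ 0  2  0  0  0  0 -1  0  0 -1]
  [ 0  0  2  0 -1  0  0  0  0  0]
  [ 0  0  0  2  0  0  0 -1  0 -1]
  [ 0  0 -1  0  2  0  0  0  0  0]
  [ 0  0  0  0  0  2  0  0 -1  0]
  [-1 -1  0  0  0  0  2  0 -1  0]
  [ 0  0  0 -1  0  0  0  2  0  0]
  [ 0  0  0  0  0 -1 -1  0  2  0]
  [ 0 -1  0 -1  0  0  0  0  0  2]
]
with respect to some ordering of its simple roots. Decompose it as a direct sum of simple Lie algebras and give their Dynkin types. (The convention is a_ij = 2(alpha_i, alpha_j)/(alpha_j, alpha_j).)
A_2 ⊕ E_8

The diagram associated to this matrix has two connected components: the simple roots {alpha_3, alpha_5} form a chain of 2 nodes with single edges (A_2), and {alpha_1, alpha_2, alpha_4, alpha_6, alpha_7, alpha_8, alpha_9, alpha_10} form a chain of 7 nodes with one extra node attached to the third node from one end (E_8). A semisimple Lie algebra decomposes uniquely as the direct sum of simple ideals, one per connected component of its Dynkin diagram, so g ≅ A_2 ⊕ E_8 (dimension 8 + 248 = 256).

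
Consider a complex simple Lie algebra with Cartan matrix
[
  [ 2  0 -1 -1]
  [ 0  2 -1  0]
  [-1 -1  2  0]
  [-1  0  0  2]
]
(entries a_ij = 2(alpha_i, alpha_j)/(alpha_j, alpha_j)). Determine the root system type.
A4

The matrix has rank 4 with 2's on the diagonal. Reading the off-diagonal entries as Dynkin edges (a single edge where a_ij = a_ji = -1; a double or triple edge where a_ij * a_ji = 2 or 3), the diagram is a chain of 4 nodes with single edges (A_4). One simple-root ordering that puts it in standard form is (alpha_2, alpha_3, alpha_1, alpha_4). So the algebra is type A_4, i.e. sl(5).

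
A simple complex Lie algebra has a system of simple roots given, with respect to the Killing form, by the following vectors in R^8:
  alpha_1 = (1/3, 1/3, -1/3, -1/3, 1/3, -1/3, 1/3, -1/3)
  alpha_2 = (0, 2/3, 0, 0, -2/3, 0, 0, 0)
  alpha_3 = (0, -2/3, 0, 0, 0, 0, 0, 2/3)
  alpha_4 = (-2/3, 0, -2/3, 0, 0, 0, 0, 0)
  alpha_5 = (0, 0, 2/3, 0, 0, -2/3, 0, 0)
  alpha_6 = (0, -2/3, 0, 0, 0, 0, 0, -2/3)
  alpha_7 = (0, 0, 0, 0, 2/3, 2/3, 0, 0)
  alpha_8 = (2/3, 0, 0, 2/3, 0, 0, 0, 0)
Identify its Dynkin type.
Compute the Cartan integers a_ij = 2(alpha_i, alpha_j)/(alpha_j, alpha_j); the resulting 8x8 Cartan matrix is
[[2, 0, -1, 0, 0, 0, 0, 0], [0, 2, -1, 0, 0, -1, -1, 0], [-1, -1, 2, 0, 0, 0, 0, 0], [0, 0, 0, 2, -1, 0, 0, -1], [0, 0, 0, -1, 2, 0, -1, 0], [0, -1, 0, 0, 0, 2, 0, 0], [0, -1, 0, 0, -1, 0, 2, 0], [0, 0, 0, -1, 0, 0, 0, 2]].
All simple roots have the same length, so the diagram is simply laced. The associated Dynkin diagram is a chain of 7 nodes with one extra node attached to the third node from one end (E_8), so the type is E_8.

E8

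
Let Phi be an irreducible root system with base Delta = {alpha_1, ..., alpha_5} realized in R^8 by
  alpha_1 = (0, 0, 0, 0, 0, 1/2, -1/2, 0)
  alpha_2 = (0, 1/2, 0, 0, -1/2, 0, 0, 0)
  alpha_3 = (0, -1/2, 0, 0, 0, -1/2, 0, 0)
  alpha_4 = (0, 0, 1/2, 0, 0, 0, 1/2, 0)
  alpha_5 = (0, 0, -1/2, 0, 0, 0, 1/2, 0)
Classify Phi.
D_5

Compute the Cartan integers a_ij = 2(alpha_i, alpha_j)/(alpha_j, alpha_j); the resulting 5x5 Cartan matrix is
[[2, 0, -1, -1, -1], [0, 2, -1, 0, 0], [-1, -1, 2, 0, 0], [-1, 0, 0, 2, 0], [-1, 0, 0, 0, 2]].
All simple roots have the same length, so the diagram is simply laced. The associated Dynkin diagram is a chain of 3 nodes with a fork of two nodes at one end (D_5), so the type is D_5 (the algebra so(10)).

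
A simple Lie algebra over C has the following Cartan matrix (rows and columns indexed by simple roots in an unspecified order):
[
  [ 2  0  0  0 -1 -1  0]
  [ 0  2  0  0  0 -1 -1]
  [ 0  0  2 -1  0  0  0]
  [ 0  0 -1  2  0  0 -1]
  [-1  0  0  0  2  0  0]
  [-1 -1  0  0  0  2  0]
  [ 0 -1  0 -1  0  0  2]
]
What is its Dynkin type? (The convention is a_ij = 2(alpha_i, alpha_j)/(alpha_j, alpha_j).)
A7

The matrix has rank 7 with 2's on the diagonal. Reading the off-diagonal entries as Dynkin edges (a single edge where a_ij = a_ji = -1; a double or triple edge where a_ij * a_ji = 2 or 3), the diagram is a chain of 7 nodes with single edges (A_7). One simple-root ordering that puts it in standard form is (alpha_3, alpha_4, alpha_7, alpha_2, alpha_6, alpha_1, alpha_5). So the algebra is type A_7, i.e. sl(8).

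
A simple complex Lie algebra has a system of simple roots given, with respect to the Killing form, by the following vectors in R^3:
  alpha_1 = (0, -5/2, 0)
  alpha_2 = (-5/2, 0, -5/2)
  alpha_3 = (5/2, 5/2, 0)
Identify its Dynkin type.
type B_3

Compute the Cartan integers a_ij = 2(alpha_i, alpha_j)/(alpha_j, alpha_j); the resulting 3x3 Cartan matrix is
[[2, 0, -1], [0, 2, -1], [-2, -1, 2]].
The roots have two lengths (squared-length ratio 2:1); the short ones are alpha_{1}. The associated Dynkin diagram is a chain of 3 nodes with a double edge at one end; the terminal node there is the unique short simple root (B_3), so the type is B_3 (the algebra so(7)).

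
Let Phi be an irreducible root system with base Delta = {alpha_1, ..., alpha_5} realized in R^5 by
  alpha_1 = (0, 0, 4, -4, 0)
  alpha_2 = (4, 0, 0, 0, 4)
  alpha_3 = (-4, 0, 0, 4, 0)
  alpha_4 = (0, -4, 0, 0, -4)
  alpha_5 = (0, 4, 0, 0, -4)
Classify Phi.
D_5

Compute the Cartan integers a_ij = 2(alpha_i, alpha_j)/(alpha_j, alpha_j); the resulting 5x5 Cartan matrix is
[[2, 0, -1, 0, 0], [0, 2, -1, -1, -1], [-1, -1, 2, 0, 0], [0, -1, 0, 2, 0], [0, -1, 0, 0, 2]].
All simple roots have the same length, so the diagram is simply laced. The associated Dynkin diagram is a chain of 3 nodes with a fork of two nodes at one end (D_5), so the type is D_5 (the algebra so(10)).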